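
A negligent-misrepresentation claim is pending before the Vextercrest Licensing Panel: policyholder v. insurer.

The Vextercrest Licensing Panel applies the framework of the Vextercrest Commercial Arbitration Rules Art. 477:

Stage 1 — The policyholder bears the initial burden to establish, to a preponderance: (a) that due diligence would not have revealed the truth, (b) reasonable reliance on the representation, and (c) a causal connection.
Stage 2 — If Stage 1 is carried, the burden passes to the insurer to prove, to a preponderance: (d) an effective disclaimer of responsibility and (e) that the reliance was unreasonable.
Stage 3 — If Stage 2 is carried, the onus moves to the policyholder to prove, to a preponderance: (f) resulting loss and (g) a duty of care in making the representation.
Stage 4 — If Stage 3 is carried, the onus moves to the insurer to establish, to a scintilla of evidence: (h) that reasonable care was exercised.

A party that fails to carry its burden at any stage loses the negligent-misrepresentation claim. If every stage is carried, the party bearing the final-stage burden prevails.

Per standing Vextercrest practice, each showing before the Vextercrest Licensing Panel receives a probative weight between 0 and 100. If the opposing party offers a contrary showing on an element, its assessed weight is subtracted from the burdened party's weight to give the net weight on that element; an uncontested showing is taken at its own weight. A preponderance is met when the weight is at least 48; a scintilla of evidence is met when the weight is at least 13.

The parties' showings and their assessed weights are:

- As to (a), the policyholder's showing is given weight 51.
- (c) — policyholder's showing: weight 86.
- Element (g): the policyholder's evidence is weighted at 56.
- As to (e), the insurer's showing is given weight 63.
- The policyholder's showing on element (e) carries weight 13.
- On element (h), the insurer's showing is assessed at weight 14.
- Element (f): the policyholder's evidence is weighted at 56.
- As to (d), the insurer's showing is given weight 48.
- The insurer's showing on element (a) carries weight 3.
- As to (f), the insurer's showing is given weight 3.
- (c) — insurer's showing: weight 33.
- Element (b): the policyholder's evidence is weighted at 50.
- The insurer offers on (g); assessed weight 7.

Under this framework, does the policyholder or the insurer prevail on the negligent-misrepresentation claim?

insurer

Stage 1 (policyholder, a preponderance, weight is at least 48): (a) net 51−3=48 ≥ 48 — meets; (b) 50 ≥ 48 — meets; (c) net 86−33=53 ≥ 48 — meets.
  All elements met. The burden passes to the insurer.
Stage 2 (insurer, a preponderance, weight is at least 48): (d) 48 ≥ 48 — meets; (e) net 63−13=50 ≥ 48 — meets.
  All elements met. The burden passes to the policyholder.
Stage 3 (policyholder, a preponderance, weight is at least 48): (f) net 56−3=53 ≥ 48 — meets; (g) net 56−7=49 ≥ 48 — meets.
  All elements met. The burden passes to the insurer.
Stage 4 (insurer, a scintilla of evidence, weight is at least 13): (h) 14 ≥ 13 — meets.
  All elements met at the final stage.
With every stage satisfied, the insurer prevails.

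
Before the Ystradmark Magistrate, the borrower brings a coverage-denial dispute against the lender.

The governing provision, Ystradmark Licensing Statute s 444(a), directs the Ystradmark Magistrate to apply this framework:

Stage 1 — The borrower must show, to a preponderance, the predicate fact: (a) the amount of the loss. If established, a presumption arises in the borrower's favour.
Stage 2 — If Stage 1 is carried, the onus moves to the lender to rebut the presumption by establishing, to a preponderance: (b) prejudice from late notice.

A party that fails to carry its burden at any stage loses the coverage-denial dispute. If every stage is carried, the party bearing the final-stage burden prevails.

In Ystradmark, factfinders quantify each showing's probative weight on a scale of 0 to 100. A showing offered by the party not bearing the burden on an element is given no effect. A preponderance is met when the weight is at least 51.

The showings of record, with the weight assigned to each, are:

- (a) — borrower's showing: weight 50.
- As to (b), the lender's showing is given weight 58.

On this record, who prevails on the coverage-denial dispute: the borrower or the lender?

At Stage 1 the borrower must meet a preponderance (weight is at least 51): on (a) the weight is 50, which does not reach 51, so (a) does not meet the standard.
  Not every element is met, so the borrower fails to carry Stage 1.
The analysis ends at Stage 1; the lender prevails.

lender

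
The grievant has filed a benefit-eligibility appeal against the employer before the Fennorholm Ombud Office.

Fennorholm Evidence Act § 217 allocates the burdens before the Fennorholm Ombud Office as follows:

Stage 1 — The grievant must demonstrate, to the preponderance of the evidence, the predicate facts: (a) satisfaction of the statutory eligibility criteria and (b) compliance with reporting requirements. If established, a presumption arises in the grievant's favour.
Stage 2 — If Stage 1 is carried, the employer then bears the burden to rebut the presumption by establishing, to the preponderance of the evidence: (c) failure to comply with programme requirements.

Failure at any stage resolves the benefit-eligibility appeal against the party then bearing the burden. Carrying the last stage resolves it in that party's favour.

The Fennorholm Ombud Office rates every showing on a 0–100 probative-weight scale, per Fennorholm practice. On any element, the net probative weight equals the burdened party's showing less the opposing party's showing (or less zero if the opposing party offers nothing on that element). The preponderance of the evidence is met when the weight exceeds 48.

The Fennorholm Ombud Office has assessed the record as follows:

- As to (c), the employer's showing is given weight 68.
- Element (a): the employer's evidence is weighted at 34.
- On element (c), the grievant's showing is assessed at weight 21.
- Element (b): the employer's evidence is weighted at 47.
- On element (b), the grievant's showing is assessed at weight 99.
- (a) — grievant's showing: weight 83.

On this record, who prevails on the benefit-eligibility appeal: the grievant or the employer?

Stage 1 — burden on grievant; standard: the preponderance of the evidence (weight exceeds 48).
    (a): 83 − 34 = 49 > 48 [met]
    (b): 99 − 47 = 52 > 48 [met]
  Stage 1 carried; the burden shifts to the employer.
Stage 2 — burden on employer; standard: the preponderance of the evidence (weight exceeds 48).
    (c): 68 − 21 = 47 ≤ 48 [not met]
  Stage 2 not carried; the employer fails its burden.
The analysis ends at Stage 2; the grievant prevails.

grievant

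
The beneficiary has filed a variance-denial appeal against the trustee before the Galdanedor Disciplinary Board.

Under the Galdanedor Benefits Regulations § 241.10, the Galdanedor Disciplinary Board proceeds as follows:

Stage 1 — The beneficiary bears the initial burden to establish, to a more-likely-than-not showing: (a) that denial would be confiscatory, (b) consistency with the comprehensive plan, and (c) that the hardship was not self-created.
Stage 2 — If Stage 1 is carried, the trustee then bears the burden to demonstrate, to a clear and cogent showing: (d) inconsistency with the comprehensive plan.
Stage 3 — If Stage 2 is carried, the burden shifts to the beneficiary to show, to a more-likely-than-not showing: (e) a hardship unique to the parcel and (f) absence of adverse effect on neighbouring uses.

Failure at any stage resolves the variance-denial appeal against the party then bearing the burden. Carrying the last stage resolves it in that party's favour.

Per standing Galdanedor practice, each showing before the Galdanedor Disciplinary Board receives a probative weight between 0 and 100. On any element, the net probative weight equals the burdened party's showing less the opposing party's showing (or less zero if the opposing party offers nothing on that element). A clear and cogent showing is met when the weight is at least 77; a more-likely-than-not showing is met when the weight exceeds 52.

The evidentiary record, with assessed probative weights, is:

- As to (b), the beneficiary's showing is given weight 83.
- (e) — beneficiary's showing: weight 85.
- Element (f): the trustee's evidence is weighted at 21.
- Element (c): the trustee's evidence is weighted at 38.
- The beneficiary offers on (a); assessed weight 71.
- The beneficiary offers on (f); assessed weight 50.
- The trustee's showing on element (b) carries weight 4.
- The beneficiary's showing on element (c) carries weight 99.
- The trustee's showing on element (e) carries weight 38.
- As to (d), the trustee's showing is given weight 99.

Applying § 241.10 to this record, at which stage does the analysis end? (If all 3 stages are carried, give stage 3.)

Stage 1 — burden on beneficiary; standard: a more-likely-than-not showing (weight exceeds 52).
    (a): 71 > 52 [met]
    (b): 83 − 4 = 79 > 52 [met]
    (c): 99 − 38 = 61 > 52 [met]
  All elements met. The burden passes to the trustee.
Stage 2 — burden on trustee; standard: a clear and cogent showing (weight is at least 77).
    (d): 99 ≥ 77 [met]
  Stage 2 carried; the burden shifts to the beneficiary.
Stage 3 — burden on beneficiary; standard: a more-likely-than-not showing (weight exceeds 52).
    (e): 85 − 38 = 47 ≤ 52 [not met]
    (f): 50 − 21 = 29 ≤ 52 [not met]
  The beneficiary does not carry Stage 3.
So the trustee prevails.

stage 3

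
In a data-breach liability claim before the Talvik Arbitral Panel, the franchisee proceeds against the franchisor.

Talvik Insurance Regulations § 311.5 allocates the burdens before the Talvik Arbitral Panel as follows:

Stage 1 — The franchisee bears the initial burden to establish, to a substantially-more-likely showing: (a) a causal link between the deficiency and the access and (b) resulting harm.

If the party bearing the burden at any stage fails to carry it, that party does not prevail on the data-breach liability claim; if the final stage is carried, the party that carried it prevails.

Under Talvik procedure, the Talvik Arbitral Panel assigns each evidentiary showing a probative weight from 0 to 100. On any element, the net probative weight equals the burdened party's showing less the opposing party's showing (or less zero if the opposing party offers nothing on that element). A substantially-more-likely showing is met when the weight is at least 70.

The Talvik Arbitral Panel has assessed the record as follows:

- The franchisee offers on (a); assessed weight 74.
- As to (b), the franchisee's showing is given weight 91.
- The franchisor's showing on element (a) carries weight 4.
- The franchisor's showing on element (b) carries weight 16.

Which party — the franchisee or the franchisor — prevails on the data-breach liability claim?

franchisee

Stage 1 (franchisee, a substantially-more-likely showing, weight is at least 70): (a) net 74−4=70 ≥ 70 — meets; (b) net 91−16=75 ≥ 70 — meets.
  Stage 1 carried; the final stage is satisfied.
All stages carried — the franchisee prevails.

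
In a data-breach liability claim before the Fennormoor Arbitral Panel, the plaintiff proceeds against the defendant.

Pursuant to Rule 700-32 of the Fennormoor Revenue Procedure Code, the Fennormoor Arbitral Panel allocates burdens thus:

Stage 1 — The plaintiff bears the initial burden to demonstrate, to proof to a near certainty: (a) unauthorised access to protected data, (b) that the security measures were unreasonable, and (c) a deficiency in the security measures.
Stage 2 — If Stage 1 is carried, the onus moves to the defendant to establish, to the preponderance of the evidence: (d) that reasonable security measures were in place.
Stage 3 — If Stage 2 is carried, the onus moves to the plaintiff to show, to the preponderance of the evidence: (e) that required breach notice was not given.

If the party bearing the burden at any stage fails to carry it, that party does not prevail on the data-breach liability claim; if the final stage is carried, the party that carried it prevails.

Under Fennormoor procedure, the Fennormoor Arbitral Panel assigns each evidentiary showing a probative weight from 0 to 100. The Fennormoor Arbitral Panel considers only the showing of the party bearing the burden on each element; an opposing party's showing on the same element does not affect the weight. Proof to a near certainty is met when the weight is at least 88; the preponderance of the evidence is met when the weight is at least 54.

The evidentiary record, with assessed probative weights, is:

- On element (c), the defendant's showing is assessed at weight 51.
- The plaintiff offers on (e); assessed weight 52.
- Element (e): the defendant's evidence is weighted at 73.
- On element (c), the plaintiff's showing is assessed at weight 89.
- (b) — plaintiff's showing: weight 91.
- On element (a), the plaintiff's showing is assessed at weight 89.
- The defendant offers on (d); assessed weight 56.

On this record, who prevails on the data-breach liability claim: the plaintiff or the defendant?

Stage 1 — burden on plaintiff; standard: proof to a near certainty (weight is at least 88).
    (a): 89 ≥ 88 [met]
    (b): 91 ≥ 88 [met]
    (c): 89 (defendant's 51 disregarded) ≥ 88 [met]
  Stage 1 is satisfied; the onus moves to the defendant.
Stage 2 — burden on defendant; standard: the preponderance of the evidence (weight is at least 54).
    (d): 56 ≥ 54 [met]
  All elements met. The burden passes to the plaintiff.
Stage 3 — burden on plaintiff; standard: the preponderance of the evidence (weight is at least 54).
    (e): 52 (defendant's 73 disregarded) < 54 [not met]
  Not every element is met, so the plaintiff fails to carry Stage 3.
The analysis ends at Stage 3; the defendant prevails.

defendant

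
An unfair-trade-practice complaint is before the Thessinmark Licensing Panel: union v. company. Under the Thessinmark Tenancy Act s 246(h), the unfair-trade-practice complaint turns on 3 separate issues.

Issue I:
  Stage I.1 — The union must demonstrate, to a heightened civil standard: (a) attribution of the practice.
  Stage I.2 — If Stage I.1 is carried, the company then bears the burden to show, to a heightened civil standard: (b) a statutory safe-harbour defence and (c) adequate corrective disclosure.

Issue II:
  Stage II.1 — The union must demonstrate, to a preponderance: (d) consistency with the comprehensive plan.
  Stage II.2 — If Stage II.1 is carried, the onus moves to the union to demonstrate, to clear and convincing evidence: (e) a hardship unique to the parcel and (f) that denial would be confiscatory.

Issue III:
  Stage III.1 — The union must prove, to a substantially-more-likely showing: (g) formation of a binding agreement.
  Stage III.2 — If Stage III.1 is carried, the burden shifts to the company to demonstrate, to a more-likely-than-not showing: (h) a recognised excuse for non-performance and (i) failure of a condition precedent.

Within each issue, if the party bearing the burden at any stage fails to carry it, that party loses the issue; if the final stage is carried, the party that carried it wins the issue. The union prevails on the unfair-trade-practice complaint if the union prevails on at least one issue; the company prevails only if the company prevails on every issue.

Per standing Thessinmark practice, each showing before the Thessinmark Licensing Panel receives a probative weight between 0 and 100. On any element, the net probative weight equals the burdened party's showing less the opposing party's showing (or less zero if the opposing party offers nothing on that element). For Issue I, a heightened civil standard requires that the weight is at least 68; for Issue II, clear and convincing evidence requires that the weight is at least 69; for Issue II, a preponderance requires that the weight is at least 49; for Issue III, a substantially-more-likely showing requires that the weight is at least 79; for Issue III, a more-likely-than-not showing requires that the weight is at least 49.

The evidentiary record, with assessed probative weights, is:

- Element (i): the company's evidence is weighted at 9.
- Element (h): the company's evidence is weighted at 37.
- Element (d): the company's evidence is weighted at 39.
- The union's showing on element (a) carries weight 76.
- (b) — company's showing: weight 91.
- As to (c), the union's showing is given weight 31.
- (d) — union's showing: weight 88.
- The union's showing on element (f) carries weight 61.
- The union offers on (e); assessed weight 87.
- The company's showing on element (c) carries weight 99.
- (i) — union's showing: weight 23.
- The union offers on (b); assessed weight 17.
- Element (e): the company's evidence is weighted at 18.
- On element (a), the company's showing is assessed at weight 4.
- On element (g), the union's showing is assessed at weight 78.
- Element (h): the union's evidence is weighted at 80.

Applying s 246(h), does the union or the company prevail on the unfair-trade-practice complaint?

— Issue I —
Stage I.1 — burden on union; standard: a heightened civil standard (weight is at least 68).
    (a): 76 − 4 = 72 ≥ 68 [met]
  The union carries Stage I.1; the company now bears the burden.
Stage I.2 — burden on company; standard: a heightened civil standard (weight is at least 68).
    (b): 91 − 17 = 74 ≥ 68 [met]
    (c): 99 − 31 = 68 ≥ 68 [met]
  Stage I.2 carried; the final stage is satisfied.
With every stage satisfied, the company prevails on this issue.
— Issue II —
At Stage II.1 the union must meet a preponderance (weight is at least 49): on (d) the weight is 88 less the opposing 39 gives net 49, ≥ 49, so (d) meets the standard.
  Stage II.1 carried; the burden remains with the union.
At Stage II.2 the union must meet clear and convincing evidence (weight is at least 69): on (e) the weight is 87 less the opposing 18 gives net 69, ≥ 69, so (e) meets the standard; on (f) the weight is 61, < 69, so (f) does not meet the standard.
  Stage II.2 not carried; the union fails its burden.
So the company prevails on this issue.
— Issue III —
At Stage III.1 the union must meet a substantially-more-likely showing (weight is at least 79): on (g) the weight is 78, which does not reach 79, so (g) does not meet the standard.
  Not every element is met, so the union fails to carry Stage III.1.
So the company prevails on this issue.
Per-issue: Issue I → company; Issue II → company; Issue III → company. The union must prevail on at least one issue; overall, the company prevails.

company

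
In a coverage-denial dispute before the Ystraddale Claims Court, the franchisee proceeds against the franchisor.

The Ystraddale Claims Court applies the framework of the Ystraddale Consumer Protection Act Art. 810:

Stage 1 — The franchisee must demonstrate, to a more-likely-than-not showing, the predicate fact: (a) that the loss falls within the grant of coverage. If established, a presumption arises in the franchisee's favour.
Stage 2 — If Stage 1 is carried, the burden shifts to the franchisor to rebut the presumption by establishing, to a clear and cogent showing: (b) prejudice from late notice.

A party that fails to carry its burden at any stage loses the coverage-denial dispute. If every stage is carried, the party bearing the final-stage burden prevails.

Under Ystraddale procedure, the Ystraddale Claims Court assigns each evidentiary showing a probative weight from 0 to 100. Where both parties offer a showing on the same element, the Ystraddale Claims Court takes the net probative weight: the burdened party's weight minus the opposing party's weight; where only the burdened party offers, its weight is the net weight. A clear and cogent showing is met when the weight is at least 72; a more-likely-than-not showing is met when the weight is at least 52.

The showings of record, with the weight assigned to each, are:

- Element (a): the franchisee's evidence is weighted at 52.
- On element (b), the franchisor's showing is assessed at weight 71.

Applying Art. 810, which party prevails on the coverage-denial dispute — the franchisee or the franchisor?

franchisee

Stage 1 (franchisee, a more-likely-than-not showing, weight is at least 52): (a) 52 ≥ 52 — meets.
  Stage 1 carried; the burden shifts to the franchisor.
Stage 2 (franchisor, a clear and cogent showing, weight is at least 72): (b) 71 < 72 — fails.
  The franchisor does not carry Stage 2.
The analysis ends at Stage 2; the franchisee prevails.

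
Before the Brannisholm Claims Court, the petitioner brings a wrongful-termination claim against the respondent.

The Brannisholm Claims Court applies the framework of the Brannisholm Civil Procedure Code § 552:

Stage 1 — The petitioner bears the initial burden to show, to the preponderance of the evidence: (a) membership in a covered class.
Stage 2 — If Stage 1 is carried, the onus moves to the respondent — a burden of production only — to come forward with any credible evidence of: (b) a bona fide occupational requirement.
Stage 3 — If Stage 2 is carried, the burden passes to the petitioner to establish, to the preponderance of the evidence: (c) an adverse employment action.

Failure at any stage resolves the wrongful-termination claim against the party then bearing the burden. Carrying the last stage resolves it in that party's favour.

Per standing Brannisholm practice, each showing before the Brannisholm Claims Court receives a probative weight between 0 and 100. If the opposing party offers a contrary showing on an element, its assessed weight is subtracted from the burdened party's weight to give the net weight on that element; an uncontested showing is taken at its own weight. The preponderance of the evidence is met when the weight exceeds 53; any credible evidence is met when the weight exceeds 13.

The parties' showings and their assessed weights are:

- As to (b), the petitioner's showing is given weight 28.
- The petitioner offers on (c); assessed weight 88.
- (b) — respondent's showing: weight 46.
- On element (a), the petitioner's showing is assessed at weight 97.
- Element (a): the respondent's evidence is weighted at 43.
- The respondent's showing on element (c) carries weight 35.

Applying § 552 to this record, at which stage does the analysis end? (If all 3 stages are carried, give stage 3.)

At Stage 1 the petitioner must meet the preponderance of the evidence (weight exceeds 53): on (a) the weight is 97 less the opposing 43 gives net 54, > 53, so (a) meets the standard.
  Stage 1 carried; the burden shifts to the respondent.
At Stage 2 the respondent must meet any credible evidence (weight exceeds 13): on (b) the weight is 46 less the opposing 28 gives net 18, > 13, so (b) meets the standard.
  The respondent carries Stage 2; the petitioner now bears the burden.
At Stage 3 the petitioner must meet the preponderance of the evidence (weight exceeds 53): on (c) the weight is 88 less the opposing 35 gives net 53, which does not exceed 53, so (c) does not meet the standard.
  Not every element is met, so the petitioner fails to carry Stage 3.
The analysis ends at Stage 3; the respondent prevails.

stage 3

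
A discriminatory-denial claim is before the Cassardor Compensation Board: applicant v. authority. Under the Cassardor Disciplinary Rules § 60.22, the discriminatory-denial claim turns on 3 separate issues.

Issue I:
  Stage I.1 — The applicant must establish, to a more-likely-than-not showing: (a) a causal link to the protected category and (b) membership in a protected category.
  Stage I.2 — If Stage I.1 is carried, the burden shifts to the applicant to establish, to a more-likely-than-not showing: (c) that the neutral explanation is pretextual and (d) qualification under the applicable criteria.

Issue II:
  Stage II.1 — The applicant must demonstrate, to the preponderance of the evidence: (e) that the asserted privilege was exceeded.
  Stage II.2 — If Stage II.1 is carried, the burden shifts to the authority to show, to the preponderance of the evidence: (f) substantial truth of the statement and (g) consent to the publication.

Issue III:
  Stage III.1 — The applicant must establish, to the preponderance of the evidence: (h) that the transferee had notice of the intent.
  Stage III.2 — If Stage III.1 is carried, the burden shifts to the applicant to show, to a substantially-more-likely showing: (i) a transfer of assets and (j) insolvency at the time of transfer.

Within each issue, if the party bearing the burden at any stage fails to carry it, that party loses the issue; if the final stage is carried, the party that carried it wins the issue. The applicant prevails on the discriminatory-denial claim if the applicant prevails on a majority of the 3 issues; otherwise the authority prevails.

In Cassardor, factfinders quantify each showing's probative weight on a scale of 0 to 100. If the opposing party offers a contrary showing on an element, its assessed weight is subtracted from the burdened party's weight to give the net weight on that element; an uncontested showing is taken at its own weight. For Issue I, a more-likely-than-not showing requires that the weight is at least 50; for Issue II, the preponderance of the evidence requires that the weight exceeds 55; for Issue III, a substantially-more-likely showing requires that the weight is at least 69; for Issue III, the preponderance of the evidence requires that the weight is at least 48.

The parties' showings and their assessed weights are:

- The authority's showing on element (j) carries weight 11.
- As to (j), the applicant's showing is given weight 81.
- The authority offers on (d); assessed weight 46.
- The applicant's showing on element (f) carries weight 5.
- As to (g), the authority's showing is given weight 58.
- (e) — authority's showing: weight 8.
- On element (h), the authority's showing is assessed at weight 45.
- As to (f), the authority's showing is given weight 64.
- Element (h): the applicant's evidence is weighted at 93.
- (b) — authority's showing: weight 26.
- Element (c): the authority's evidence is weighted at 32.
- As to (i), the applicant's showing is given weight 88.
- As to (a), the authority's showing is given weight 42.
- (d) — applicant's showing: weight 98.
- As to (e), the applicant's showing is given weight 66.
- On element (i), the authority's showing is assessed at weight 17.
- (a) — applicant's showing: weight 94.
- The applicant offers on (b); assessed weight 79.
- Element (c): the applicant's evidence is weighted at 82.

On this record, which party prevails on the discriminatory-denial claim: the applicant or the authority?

— Issue I —
At Stage I.1 the applicant must meet a more-likely-than-not showing (weight is at least 50): on (a) the weight is 94 less the opposing 42 gives net 52, ≥ 50, so (a) meets the standard; on (b) the weight is 79 less the opposing 26 gives net 53, which does reach 50, so (b) meets the standard.
  Stage I.1 is satisfied; the applicant continues to bear the burden.
At Stage I.2 the applicant must meet a more-likely-than-not showing (weight is at least 50): on (c) the weight is 82 less the opposing 32 gives net 50, which does reach 50, so (c) meets the standard; on (d) the weight is 98 less the opposing 46 gives net 52, which does reach 50, so (d) meets the standard.
  The applicant carries the last stage.
All stages carried — the applicant prevails on this issue.
— Issue II —
At Stage II.1 the applicant must meet the preponderance of the evidence (weight exceeds 55): on (e) the weight is 66 less the opposing 8 gives net 58, > 55, so (e) meets the standard.
  The applicant carries Stage II.1; the authority now bears the burden.
At Stage II.2 the authority must meet the preponderance of the evidence (weight exceeds 55): on (f) the weight is 64 less the opposing 5 gives net 59, which does exceed 55, so (f) meets the standard; on (g) the weight is 58, which does exceed 55, so (g) meets the standard.
  Stage II.2 carried; the final stage is satisfied.
Every stage carried; the authority prevails on this issue.
— Issue III —
Stage III.1 (applicant, the preponderance of the evidence, weight is at least 48): (h) net 93−45=48 ≥ 48 — meets.
  All elements met. The applicant retains the burden for Stage III.2.
Stage III.2 (applicant, a substantially-more-likely showing, weight is at least 69): (i) net 88−17=71 ≥ 69 — meets; (j) net 81−11=70 ≥ 69 — meets.
  All elements met at the final stage.
All stages carried — the applicant prevails on this issue.
Per-issue: Issue I → applicant; Issue II → authority; Issue III → applicant. The applicant must prevail on a majority of issues; overall, the applicant prevails.

applicant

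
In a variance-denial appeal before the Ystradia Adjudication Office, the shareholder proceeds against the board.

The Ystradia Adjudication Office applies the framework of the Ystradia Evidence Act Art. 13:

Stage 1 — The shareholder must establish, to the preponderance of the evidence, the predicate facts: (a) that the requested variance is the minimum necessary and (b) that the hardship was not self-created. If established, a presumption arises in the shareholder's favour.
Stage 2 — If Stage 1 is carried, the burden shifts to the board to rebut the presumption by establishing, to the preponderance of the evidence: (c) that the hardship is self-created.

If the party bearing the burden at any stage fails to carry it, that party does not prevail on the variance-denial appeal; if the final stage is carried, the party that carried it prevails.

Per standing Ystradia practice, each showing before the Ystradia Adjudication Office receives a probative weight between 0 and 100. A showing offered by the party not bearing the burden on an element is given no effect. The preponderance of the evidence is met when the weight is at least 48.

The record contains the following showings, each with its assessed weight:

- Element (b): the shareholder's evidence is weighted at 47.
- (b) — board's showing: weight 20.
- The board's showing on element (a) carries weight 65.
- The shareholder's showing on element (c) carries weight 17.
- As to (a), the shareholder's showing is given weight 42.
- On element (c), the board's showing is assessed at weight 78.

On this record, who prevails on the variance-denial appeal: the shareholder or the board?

board

At Stage 1 the shareholder must meet the preponderance of the evidence (weight is at least 48): on (a) the weight is 42 (the board's 65 is given no effect), which does not reach 48, so (a) does not meet the standard; on (b) the weight is 47 (the board's 20 is given no effect), which does not reach 48, so (b) does not meet the standard.
  The shareholder does not carry Stage 1.
The board prevails.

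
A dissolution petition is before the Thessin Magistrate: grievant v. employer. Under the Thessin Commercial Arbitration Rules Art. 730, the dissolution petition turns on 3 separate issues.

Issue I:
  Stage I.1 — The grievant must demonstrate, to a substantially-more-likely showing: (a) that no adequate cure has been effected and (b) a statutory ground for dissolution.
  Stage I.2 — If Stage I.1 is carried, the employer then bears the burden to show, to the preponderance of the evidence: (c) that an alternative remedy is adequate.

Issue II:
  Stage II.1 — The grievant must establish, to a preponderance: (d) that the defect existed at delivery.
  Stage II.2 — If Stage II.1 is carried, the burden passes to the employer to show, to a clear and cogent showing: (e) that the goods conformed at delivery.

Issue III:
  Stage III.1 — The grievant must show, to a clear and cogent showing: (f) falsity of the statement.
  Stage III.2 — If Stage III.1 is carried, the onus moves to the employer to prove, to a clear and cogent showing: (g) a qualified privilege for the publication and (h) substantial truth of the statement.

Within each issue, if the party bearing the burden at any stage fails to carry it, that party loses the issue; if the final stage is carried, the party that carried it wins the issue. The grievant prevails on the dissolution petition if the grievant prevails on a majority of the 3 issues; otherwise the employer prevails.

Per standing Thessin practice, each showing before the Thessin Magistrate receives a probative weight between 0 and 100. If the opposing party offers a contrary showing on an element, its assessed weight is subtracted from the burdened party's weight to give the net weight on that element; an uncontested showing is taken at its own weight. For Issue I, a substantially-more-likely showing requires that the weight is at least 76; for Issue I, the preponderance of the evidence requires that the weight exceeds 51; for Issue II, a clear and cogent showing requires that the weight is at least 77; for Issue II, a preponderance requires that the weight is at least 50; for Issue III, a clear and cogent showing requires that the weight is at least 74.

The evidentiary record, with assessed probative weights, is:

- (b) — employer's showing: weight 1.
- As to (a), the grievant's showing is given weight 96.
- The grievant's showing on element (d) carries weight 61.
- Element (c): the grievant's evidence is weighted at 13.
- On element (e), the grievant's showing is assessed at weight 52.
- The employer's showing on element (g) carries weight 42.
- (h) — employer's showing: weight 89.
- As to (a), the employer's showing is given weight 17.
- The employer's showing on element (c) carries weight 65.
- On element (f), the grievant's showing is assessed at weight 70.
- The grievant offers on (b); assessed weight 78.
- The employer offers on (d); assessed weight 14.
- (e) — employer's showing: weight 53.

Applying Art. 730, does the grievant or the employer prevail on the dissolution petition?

employer

— Issue I —
At Stage I.1 the grievant must meet a substantially-more-likely showing (weight is at least 76): on (a) the weight is 96 less the opposing 17 gives net 79, ≥ 76, so (a) meets the standard; on (b) the weight is 78 less the opposing 1 gives net 77, ≥ 76, so (b) meets the standard.
  The grievant carries Stage I.1; the employer now bears the burden.
At Stage I.2 the employer must meet the preponderance of the evidence (weight exceeds 51): on (c) the weight is 65 less the opposing 13 gives net 52, > 51, so (c) meets the standard.
  Stage I.2 carried; the final stage is satisfied.
All stages carried — the employer prevails on this issue.
— Issue II —
At Stage II.1 the grievant must meet a preponderance (weight is at least 50): on (d) the weight is 61 less the opposing 14 gives net 47, < 50, so (d) does not meet the standard.
  The grievant does not carry Stage II.1.
The employer prevails on this issue.
— Issue III —
Stage III.1 (grievant, a clear and cogent showing, weight is at least 74): (f) 70 < 74 — fails.
  The grievant does not carry Stage III.1.
So the employer prevails on this issue.
Per-issue: Issue I → employer; Issue II → employer; Issue III → employer. The grievant must prevail on a majority of issues; overall, the employer prevails.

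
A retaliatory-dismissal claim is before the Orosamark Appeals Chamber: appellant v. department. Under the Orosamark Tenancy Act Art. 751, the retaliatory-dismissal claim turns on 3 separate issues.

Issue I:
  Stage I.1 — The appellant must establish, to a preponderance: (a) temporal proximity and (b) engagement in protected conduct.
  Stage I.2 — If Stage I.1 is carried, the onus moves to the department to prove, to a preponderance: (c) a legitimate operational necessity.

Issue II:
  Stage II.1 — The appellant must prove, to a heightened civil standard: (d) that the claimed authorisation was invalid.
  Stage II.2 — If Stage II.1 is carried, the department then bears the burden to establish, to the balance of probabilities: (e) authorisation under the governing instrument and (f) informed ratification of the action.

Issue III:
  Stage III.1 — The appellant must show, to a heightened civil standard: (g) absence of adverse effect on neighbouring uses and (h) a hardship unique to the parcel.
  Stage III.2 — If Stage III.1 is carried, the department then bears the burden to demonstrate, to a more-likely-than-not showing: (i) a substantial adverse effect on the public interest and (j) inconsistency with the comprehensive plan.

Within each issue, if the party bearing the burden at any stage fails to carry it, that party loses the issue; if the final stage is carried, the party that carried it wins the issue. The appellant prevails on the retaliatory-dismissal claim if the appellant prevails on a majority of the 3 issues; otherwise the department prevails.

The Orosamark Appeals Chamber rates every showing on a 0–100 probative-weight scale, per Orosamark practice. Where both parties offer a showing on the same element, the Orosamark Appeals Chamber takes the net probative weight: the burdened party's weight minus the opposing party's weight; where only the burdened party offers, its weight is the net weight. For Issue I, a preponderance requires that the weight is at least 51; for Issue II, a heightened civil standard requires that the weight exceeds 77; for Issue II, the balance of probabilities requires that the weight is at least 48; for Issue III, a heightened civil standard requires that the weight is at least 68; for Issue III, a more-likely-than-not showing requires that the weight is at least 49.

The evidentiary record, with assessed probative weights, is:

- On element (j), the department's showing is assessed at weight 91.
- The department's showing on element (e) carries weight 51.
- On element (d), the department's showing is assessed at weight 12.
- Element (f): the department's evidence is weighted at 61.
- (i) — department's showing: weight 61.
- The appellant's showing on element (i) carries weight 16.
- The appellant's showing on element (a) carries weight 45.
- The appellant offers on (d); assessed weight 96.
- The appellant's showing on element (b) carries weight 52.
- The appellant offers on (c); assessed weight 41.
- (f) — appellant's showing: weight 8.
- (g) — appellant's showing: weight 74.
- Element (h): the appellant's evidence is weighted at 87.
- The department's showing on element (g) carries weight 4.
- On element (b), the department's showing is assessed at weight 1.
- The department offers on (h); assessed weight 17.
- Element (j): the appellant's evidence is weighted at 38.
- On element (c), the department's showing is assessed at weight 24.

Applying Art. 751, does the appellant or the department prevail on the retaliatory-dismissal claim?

— Issue I —
Stage I.1 (appellant, a preponderance, weight is at least 51): (a) 45 < 51 — fails; (b) net 52−1=51 ≥ 51 — meets.
  The appellant does not carry Stage I.1.
The department prevails on this issue.
— Issue II —
At Stage II.1 the appellant must meet a heightened civil standard (weight exceeds 77): on (d) the weight is 96 less the opposing 12 gives net 84, which does exceed 77, so (d) meets the standard.
  Stage II.1 is satisfied; the onus moves to the department.
At Stage II.2 the department must meet the balance of probabilities (weight is at least 48): on (e) the weight is 51, which does reach 48, so (e) meets the standard; on (f) the weight is 61 less the opposing 8 gives net 53, ≥ 48, so (f) meets the standard.
  Stage II.2 carried; the final stage is satisfied.
All stages carried — the department prevails on this issue.
— Issue III —
Stage III.1 (appellant, a heightened civil standard, weight is at least 68): (g) net 74−4=70 ≥ 68 — meets; (h) net 87−17=70 ≥ 68 — meets.
  Stage III.1 is satisfied; the onus moves to the department.
Stage III.2 (department, a more-likely-than-not showing, weight is at least 49): (i) net 61−16=45 < 49 — fails; (j) net 91−38=53 ≥ 49 — meets.
  Not every element is met, so the department fails to carry Stage III.2.
So the appellant prevails on this issue.
Per-issue: Issue I → department; Issue II → department; Issue III → appellant. The appellant must prevail on a majority of issues; overall, the department prevails.

department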